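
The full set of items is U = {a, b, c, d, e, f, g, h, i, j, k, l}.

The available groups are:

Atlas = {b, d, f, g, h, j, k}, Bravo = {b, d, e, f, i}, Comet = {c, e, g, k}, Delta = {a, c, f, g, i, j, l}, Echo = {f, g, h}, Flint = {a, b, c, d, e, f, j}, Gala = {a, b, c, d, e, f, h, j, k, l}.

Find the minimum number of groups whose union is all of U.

Delta and Gala cover everything between them: the union {a, b, c, d, e, f, g, h, i, j, k, l} is all of U.
No single group has all 12 items (the largest, Gala, has 10), so 2 is optimal.

2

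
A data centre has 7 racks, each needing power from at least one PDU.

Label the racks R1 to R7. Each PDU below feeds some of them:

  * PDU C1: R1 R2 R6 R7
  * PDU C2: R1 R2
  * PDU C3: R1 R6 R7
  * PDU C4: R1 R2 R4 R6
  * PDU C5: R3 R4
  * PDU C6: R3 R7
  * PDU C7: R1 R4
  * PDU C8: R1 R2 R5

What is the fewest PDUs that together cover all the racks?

Take {C1, C5, C8}. Their union is {R1, R2, R3, R4, R5, R6, R7}, which is all 7 racks.
Only C8 contains R5, so C8 is forced; the remaining 4 racks need at least 2 more PDUs (each remaining PDU adds at most 2) — so at least 3 PDUs are needed, and 3 is optimal.

3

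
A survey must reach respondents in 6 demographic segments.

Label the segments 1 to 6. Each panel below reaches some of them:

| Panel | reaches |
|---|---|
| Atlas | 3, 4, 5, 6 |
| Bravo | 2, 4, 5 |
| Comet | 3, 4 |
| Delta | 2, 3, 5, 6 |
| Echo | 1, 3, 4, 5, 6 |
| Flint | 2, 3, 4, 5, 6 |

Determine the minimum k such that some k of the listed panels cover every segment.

2

Take {Bravo, Echo}. Their union is {1, 2, 3, 4, 5, 6}, which is all 6 segments.
No single panel has all 6 segments (the largest, Echo, has 5), so 2 is optimal.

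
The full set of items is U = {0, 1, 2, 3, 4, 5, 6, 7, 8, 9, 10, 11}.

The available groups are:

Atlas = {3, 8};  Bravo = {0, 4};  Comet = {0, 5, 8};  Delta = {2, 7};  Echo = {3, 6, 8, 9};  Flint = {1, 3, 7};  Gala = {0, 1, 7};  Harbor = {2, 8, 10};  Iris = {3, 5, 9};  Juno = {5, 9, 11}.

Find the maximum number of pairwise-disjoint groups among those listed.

Bravo, Flint, Harbor, Juno are pairwise disjoint (Bravo={0,4}; Flint={1,3,7}; Harbor={2,8,10}; Juno={5,9,11}).
Every remaining group overlaps one of these, and no 5 of the listed groups are pairwise disjoint, so 4 is the maximum.

4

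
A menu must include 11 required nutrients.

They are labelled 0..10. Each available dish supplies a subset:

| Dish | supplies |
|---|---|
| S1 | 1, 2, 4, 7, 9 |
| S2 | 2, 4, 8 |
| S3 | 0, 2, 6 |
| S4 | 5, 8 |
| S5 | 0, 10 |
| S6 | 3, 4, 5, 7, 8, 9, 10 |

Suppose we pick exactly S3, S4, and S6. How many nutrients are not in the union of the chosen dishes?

Union of S3, S4, S6 = {0, 2, 3, 4, 5, 6, 7, 8, 9, 10}.
Not covered: 1 — 1 nutrient.

1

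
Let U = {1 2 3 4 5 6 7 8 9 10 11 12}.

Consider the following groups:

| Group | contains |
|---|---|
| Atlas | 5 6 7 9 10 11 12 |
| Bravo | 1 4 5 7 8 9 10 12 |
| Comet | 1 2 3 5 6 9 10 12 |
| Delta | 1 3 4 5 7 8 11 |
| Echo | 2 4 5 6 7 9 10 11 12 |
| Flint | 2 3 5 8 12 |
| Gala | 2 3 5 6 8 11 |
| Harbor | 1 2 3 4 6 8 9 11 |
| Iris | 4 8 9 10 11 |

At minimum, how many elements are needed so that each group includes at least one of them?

2

The 2 elements {3, 9} hit every group.
No single element lies in every group, so at least 2 are needed and 2 is optimal.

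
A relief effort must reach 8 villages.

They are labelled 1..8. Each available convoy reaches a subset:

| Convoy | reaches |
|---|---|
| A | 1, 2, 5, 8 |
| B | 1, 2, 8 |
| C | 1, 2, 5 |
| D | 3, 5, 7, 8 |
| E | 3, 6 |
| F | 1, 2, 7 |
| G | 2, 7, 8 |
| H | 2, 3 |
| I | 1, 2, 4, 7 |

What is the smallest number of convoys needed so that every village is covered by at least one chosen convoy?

3

A and E and I together: A ∪ E ∪ I = {1, 2, 3, 4, 5, 6, 7, 8} — every village is covered.
Only I contains 4, so I is forced; the remaining 4 villages need at least 2 more convoys (each remaining convoy adds at most 3) — so at least 3 convoys are needed, and 3 is optimal.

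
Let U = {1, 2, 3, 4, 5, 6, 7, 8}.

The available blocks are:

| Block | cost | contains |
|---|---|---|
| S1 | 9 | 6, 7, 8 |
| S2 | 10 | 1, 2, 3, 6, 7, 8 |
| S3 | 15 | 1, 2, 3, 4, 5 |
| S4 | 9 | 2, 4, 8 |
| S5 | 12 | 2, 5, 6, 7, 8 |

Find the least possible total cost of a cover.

S1, S3 together cover every item (S1 ∪ S3 = {1, 2, 3, 4, 5, 6, 7, 8}); total cost 9 + 15 = 24.
The greedy pick S2, S3 costs 25; no covering selection beats 24.

24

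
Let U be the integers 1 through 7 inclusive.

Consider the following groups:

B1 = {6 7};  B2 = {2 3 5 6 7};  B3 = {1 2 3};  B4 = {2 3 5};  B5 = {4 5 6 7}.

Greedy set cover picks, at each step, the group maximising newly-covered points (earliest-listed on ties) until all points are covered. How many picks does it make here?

3

Greedy: pick B2 (covers 5 new) → pick B3 (covers 1 new) → pick B5 (covers 1 new). Total picks: 3.
(The true minimum cover uses only 2 groups, so greedy is not optimal here.)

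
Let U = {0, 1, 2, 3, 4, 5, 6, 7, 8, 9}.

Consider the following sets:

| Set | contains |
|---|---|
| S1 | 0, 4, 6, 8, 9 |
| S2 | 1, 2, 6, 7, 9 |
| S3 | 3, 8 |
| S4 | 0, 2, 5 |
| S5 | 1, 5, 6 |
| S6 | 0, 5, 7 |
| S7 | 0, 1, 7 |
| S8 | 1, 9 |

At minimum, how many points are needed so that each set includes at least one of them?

Take H = {0, 1, 8}. Each listed set contains at least one of these, so H is a hitting set of size 3.
The sets S3, S4, S8 are pairwise disjoint, so any hitting set needs a separate point for each — at least 3. Hence 3 is optimal.

3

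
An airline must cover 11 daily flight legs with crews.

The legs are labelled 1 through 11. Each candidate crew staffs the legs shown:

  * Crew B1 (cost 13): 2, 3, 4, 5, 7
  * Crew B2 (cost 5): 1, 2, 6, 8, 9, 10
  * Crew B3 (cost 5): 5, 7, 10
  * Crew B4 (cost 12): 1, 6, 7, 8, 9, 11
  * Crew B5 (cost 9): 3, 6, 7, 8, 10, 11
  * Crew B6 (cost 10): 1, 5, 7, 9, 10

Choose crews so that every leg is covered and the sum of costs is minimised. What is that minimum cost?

B1, B2, B5 together cover every leg (B1 ∪ B2 ∪ B5 = {1, 2, 3, 4, 5, 6, 7, 8, 9, 10, 11}); total cost 13 + 5 + 9 = 27.
The greedy pick B2, B3, B5, B1 costs 32; no covering selection beats 27.

27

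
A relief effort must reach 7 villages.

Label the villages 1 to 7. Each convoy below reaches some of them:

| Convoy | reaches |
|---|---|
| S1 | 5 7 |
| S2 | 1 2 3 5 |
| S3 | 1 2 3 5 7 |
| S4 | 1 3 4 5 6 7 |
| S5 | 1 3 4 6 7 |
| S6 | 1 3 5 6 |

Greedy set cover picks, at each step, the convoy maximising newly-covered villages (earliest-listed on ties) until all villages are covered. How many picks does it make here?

Greedy: pick S4 (covers 6 new) → pick S2 (covers 1 new). Total picks: 2.

2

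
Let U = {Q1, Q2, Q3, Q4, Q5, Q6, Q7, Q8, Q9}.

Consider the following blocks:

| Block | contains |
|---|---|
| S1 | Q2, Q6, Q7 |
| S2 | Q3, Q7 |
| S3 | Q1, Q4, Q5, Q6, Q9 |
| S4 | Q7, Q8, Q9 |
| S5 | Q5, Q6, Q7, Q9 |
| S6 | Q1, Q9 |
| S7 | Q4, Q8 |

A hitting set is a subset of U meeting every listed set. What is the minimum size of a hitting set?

3

The 3 elements {Q1, Q4, Q7} hit every block.
The blocks S2, S6, S7 are pairwise disjoint, so any hitting set needs a separate element for each — at least 3. Hence 3 is optimal.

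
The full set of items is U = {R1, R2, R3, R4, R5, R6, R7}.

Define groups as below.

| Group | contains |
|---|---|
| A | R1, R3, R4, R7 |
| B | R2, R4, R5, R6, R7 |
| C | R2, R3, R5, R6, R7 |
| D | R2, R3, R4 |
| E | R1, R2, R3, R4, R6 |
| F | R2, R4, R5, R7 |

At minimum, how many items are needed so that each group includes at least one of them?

The 2 items {R3, R7} hit every group.
No single item lies in every group, so at least 2 are needed and 2 is optimal.

2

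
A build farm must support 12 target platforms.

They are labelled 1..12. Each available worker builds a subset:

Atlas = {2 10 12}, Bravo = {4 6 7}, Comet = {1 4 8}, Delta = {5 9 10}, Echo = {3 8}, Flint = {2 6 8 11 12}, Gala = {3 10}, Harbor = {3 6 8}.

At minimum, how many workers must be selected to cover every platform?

Bravo and Comet and Delta and Flint and Harbor together: Bravo ∪ Comet ∪ Delta ∪ Flint ∪ Harbor = {1, 2, 3, 4, 5, 6, 7, 8, 9, 10, 11, 12} — every platform is covered.
No 4 of the 8 workers cover everything (all 70 combinations miss at least one platform), so 5 is optimal.

5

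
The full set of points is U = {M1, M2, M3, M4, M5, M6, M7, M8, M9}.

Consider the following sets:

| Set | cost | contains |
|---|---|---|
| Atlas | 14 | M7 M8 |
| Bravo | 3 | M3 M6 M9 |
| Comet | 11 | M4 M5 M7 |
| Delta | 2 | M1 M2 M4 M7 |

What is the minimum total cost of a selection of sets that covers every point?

30

Atlas, Bravo, Comet, Delta together cover every point (Atlas ∪ Bravo ∪ Comet ∪ Delta = {M1, M2, M3, M4, M5, M6, M7, M8, M9}); total cost 14 + 3 + 11 + 2 = 30.
No covering selection has total cost below 30.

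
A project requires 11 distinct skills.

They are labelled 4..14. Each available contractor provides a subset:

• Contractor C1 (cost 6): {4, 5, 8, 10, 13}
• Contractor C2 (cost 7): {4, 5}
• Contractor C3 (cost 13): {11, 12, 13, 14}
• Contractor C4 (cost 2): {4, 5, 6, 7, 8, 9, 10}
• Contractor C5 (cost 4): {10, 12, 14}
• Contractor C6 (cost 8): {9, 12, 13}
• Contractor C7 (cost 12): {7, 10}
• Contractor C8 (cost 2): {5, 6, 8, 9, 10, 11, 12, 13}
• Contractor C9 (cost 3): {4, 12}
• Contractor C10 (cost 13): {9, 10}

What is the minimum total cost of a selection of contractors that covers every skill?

C4, C5, C8 together cover every skill (C4 ∪ C5 ∪ C8 = {4, 5, 6, 7, 8, 9, 10, 11, 12, 13, 14}); total cost 2 + 4 + 2 = 8.
No covering selection has total cost below 8.

8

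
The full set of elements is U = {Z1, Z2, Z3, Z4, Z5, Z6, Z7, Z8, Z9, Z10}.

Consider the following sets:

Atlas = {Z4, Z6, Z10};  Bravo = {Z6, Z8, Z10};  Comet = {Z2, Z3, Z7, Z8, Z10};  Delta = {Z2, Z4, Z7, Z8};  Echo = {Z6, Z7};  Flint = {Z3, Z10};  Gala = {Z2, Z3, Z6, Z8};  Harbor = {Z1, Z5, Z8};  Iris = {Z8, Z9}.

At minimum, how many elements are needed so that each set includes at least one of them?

3

The 3 elements {Z3, Z6, Z8} hit every set.
The sets Echo, Flint, Iris are pairwise disjoint, so any hitting set needs a separate element for each — at least 3. Hence 3 is optimal.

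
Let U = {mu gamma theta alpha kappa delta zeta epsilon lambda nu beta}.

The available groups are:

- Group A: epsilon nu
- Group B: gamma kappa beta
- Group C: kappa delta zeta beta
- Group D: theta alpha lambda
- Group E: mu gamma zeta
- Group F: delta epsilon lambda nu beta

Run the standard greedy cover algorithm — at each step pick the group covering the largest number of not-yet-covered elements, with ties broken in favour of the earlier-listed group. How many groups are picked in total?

Greedy: pick F (covers 5 new) → pick E (covers 3 new) → pick D (covers 2 new) → pick B (covers 1 new). Total picks: 4.

4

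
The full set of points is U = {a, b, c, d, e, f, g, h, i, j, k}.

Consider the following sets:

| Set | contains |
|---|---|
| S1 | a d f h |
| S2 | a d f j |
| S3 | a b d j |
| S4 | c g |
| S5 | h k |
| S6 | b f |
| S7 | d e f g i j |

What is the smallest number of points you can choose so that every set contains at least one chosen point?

Take T = {b, c, d, k}. Each listed set contains at least one of these, so T is a hitting set of size 4.
No choice of 3 points meets every set, so 4 is the minimum.

4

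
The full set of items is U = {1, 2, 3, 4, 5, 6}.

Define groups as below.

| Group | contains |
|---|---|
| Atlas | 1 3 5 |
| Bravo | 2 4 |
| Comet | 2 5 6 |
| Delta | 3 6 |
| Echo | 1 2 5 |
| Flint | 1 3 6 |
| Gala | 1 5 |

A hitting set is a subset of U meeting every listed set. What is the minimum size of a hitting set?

3

Take H = {1, 2, 3}. Each listed group contains at least one of these, so H is a hitting set of size 3.
The groups Bravo, Delta, Gala are pairwise disjoint, so any hitting set needs a separate item for each — at least 3. Hence 3 is optimal.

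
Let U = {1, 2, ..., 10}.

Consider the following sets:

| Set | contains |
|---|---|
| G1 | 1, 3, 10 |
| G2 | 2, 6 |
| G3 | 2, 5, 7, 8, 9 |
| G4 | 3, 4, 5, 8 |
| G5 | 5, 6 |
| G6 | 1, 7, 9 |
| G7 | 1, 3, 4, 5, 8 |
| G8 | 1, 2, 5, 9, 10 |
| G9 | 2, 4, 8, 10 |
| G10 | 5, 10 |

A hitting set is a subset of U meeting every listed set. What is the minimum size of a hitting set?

Take H = {1, 2, 5}. Each listed set contains at least one of these, so H is a hitting set of size 3.
The sets G2, G4, G6 are pairwise disjoint, so any hitting set needs a separate point for each — at least 3. Hence 3 is optimal.

3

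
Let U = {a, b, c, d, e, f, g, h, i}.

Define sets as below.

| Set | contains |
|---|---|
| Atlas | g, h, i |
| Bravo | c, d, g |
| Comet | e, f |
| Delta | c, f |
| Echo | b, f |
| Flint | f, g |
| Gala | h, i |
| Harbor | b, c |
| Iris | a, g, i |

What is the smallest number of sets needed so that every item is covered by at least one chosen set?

5

Bravo, Comet, Gala, Harbor, and Iris cover everything between them: the union {a, b, c, d, e, f, g, h, i} is all of U.
No 4 of the 9 sets cover everything (all 126 combinations miss at least one item), so 5 is optimal.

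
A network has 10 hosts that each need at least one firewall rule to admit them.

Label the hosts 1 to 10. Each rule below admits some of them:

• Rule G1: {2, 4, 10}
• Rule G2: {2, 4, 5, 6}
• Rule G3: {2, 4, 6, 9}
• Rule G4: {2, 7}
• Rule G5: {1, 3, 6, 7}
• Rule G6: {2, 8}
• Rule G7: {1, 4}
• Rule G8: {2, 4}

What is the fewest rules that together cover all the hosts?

5

Take {G1, G2, G3, G5, G6}. Their union is {1, 2, 3, 4, 5, 6, 7, 8, 9, 10}, which is all 10 hosts.
No 4 of the 8 rules cover everything (all 70 combinations miss at least one host), so 5 is optimal.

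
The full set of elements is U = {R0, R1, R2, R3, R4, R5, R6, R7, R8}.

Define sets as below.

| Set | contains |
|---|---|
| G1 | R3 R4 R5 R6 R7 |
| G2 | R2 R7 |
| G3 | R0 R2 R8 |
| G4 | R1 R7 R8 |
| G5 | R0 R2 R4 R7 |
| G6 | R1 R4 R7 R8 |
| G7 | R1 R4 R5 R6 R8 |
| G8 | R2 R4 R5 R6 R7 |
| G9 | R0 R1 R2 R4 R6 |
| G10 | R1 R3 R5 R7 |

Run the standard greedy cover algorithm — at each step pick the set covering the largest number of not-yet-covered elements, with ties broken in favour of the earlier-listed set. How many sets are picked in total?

3

Greedy: pick G1 (covers 5 new) → pick G3 (covers 3 new) → pick G4 (covers 1 new). Total picks: 3.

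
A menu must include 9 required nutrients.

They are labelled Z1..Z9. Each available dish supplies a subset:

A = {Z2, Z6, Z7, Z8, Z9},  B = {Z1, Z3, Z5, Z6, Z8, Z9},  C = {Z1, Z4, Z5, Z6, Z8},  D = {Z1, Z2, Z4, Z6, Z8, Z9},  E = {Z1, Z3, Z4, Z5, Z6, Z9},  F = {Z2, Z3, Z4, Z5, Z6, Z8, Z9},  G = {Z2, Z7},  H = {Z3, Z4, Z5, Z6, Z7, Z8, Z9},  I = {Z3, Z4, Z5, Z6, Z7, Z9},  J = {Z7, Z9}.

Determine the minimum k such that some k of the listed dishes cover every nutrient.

2

Take {D, H}. Their union is {Z1, Z2, Z3, Z4, Z5, Z6, Z7, Z8, Z9}, which is all 9 nutrients.
No single dish has all 9 nutrients (the largest, F, has 7), so 2 is optimal.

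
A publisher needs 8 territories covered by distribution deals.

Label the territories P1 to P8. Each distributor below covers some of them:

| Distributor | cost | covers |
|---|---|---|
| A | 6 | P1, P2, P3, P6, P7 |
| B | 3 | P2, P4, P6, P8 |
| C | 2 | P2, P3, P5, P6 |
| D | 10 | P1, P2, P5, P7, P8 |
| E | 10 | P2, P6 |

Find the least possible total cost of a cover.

A, B, C together cover every territory (A ∪ B ∪ C = {P1, P2, P3, P4, P5, P6, P7, P8}); total cost 6 + 3 + 2 = 11.
No covering selection has total cost below 11.

11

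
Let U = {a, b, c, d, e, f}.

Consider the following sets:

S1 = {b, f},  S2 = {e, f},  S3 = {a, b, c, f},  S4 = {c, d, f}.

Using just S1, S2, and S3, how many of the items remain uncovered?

1

Union of S1, S2, S3 = {a, b, c, e, f}.
Not covered: d — 1 item.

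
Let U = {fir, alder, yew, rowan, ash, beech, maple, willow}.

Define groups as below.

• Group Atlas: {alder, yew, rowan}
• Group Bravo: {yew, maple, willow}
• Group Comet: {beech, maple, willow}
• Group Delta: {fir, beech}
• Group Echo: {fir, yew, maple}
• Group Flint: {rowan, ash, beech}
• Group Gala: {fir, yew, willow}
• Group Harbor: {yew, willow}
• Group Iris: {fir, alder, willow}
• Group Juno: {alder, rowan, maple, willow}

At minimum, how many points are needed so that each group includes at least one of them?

3

The 3 points {fir, rowan, willow} hit every group.
No choice of 2 points meets every group, so 3 is the minimum.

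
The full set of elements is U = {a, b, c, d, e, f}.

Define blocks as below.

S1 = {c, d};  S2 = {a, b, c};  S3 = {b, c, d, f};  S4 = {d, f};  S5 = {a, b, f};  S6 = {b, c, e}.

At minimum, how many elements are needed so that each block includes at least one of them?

The 2 elements {b, d} hit every block.
The blocks S2, S4 are pairwise disjoint, so any hitting set needs a separate element for each — at least 2. Hence 2 is optimal.

2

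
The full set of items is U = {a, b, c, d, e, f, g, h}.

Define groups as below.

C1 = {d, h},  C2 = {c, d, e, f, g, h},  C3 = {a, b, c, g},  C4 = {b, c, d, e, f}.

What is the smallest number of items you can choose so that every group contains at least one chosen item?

T = {b, d} meets every group (each contains at least one member of T), and |T| = 2.
The groups C1, C3 are pairwise disjoint, so any hitting set needs a separate item for each — at least 2. Hence 2 is optimal.

2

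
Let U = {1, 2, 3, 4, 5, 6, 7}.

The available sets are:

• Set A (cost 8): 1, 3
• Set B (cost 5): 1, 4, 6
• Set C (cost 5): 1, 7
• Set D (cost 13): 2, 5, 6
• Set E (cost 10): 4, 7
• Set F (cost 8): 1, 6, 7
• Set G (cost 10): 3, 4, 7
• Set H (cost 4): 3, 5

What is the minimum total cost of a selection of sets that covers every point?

27

B, C, D, H together cover every point (B ∪ C ∪ D ∪ H = {1, 2, 3, 4, 5, 6, 7}); total cost 5 + 5 + 13 + 4 = 27.
No covering selection has total cost below 27.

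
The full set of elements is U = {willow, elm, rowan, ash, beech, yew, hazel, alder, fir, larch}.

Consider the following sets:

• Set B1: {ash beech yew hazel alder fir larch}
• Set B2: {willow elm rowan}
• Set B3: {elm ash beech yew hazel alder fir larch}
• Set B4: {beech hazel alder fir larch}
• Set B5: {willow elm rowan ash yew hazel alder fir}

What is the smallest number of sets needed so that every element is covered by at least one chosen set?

2

Take {B1, B5}. Their union is {willow, elm, rowan, ash, beech, yew, hazel, alder, fir, larch}, which is all 10 elements.
No single set has all 10 elements (the largest, B3, has 8), so 2 is optimal.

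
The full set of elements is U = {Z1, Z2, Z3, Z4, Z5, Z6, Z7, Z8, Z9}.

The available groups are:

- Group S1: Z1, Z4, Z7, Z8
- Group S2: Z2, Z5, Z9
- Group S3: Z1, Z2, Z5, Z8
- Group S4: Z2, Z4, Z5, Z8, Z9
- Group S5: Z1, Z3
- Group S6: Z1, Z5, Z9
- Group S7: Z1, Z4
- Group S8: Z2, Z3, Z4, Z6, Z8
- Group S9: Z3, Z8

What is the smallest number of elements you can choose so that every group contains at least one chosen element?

3

H = {Z1, Z3, Z9} meets every group (each contains at least one member of H), and |H| = 3.
The groups S2, S7, S9 are pairwise disjoint, so any hitting set needs a separate element for each — at least 3. Hence 3 is optimal.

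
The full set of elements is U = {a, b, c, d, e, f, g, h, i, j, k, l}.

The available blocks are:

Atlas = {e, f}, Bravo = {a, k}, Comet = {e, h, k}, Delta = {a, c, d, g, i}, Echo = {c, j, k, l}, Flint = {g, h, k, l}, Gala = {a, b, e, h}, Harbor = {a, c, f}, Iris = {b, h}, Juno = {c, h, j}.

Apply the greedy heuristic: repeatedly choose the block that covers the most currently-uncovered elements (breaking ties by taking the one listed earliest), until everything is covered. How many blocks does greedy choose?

Greedy: pick Delta (covers 5 new) → pick Comet (covers 3 new) → pick Echo (covers 2 new) → pick Atlas (covers 1 new) → pick Gala (covers 1 new). Total picks: 5.
(The true minimum cover uses only 4 blocks, so greedy is not optimal here.)

5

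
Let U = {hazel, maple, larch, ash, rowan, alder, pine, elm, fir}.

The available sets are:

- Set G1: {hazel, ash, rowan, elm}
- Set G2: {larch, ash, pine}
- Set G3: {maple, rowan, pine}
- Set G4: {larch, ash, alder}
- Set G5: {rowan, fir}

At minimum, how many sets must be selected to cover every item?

4

Take {G1, G3, G4, G5}. Their union is {hazel, maple, larch, ash, rowan, alder, pine, elm, fir}, which is all 9 items.
Only G1 contains hazel, so G1 is forced; the remaining 5 items need at least 3 more sets (each remaining set adds at most 2) — so at least 4 sets are needed, and 4 is optimal.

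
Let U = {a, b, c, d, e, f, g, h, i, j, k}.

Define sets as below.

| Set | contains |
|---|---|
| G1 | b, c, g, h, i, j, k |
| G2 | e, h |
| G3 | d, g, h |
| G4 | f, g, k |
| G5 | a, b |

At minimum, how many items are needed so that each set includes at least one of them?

3

Take T = {b, e, g}. Each listed set contains at least one of these, so T is a hitting set of size 3.
The sets G2, G4, G5 are pairwise disjoint, so any hitting set needs a separate item for each — at least 3. Hence 3 is optimal.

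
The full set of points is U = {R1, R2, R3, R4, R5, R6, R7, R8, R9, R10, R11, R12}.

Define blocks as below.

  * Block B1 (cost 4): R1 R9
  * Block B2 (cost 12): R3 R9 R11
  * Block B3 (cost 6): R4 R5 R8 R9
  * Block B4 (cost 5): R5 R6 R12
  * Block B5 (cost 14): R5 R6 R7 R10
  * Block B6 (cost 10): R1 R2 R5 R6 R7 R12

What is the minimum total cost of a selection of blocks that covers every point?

B2, B3, B5, B6 together cover every point (B2 ∪ B3 ∪ B5 ∪ B6 = {R1, R2, R3, R4, R5, R6, R7, R8, R9, R10, R11, R12}); total cost 12 + 6 + 14 + 10 = 42.
No covering selection has total cost below 42.

42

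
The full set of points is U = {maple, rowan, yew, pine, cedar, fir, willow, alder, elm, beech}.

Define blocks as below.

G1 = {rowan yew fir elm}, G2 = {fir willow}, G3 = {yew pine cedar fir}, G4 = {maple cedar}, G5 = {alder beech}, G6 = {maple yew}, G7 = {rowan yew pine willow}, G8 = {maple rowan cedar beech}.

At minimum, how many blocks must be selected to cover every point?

4

G1, G4, G5, and G7 cover everything between them: the union {maple, rowan, yew, pine, cedar, fir, willow, alder, elm, beech} is all of U.
No 3 of the 8 blocks cover everything (all 56 combinations miss at least one point), so 4 is optimal.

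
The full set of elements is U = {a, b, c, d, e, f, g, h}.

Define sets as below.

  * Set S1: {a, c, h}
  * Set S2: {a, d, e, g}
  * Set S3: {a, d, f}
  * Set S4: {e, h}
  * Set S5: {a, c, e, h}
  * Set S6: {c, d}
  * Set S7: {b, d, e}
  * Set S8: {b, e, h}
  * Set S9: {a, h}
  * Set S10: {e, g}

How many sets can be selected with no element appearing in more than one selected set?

S6, S9, S10 are pairwise disjoint (S6={c,d}; S9={a,h}; S10={e,g}).
Every remaining set overlaps one of these, and no 4 of the listed sets are pairwise disjoint, so 3 is the maximum.

3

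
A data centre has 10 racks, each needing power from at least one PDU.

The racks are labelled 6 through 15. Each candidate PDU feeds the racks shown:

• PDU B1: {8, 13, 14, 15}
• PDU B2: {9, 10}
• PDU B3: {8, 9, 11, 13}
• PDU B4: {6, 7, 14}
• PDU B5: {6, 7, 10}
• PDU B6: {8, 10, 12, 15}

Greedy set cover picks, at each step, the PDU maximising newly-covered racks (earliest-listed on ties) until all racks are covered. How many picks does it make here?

4

Greedy: pick B1 (covers 4 new) → pick B5 (covers 3 new) → pick B3 (covers 2 new) → pick B6 (covers 1 new). Total picks: 4.
(The true minimum cover uses only 3 PDUs, so greedy is not optimal here.)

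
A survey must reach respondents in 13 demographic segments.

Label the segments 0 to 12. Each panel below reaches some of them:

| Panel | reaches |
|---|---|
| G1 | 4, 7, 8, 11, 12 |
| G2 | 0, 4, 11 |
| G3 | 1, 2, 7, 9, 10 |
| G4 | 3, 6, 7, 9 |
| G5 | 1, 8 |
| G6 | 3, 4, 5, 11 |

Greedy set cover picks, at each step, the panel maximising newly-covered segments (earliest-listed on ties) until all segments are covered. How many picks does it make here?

Greedy: pick G1 (covers 5 new) → pick G3 (covers 4 new) → pick G4 (covers 2 new) → pick G2 (covers 1 new) → pick G6 (covers 1 new). Total picks: 5.

5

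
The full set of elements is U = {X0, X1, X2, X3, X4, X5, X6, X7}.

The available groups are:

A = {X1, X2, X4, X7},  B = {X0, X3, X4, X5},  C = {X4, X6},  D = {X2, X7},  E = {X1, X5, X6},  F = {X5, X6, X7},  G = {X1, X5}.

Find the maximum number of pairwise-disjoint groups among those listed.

3

C, D, G are pairwise disjoint (C={X4,X6}; D={X2,X7}; G={X1,X5}).
Every remaining group overlaps one of these, and no 4 of the listed groups are pairwise disjoint, so 3 is the maximum.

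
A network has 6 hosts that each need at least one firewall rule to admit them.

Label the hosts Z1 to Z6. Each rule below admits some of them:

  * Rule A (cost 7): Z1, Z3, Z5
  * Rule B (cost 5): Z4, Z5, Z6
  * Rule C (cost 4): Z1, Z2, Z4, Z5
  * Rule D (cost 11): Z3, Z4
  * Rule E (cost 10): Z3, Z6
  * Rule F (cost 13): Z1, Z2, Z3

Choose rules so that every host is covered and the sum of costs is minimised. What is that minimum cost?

14

C, E together cover every host (C ∪ E = {Z1, Z2, Z3, Z4, Z5, Z6}); total cost 4 + 10 = 14.
The greedy pick C, B, A costs 16; no covering selection beats 14.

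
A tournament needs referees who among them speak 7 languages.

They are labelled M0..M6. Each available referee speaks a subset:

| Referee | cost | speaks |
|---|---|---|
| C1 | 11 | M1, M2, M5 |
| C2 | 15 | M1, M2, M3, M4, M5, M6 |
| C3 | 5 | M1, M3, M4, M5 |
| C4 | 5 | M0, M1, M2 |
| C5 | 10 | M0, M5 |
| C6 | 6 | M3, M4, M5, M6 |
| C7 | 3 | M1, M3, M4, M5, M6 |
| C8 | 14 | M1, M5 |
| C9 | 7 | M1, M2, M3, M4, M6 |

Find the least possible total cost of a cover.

8

C4, C7 together cover every language (C4 ∪ C7 = {M0, M1, M2, M3, M4, M5, M6}); total cost 5 + 3 = 8.
No covering selection has total cost below 8.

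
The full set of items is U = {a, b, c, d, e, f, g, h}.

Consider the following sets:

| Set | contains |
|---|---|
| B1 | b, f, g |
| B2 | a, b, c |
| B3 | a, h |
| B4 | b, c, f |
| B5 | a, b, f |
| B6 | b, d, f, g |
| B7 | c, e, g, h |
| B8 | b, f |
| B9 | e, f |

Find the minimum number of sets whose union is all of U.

Take {B2, B6, B7}. Their union is {a, b, c, d, e, f, g, h}, which is all 8 items.
Only B6 contains d, so B6 is forced; the remaining 4 items need at least 2 more sets (each remaining set adds at most 3) — so at least 3 sets are needed, and 3 is optimal.

3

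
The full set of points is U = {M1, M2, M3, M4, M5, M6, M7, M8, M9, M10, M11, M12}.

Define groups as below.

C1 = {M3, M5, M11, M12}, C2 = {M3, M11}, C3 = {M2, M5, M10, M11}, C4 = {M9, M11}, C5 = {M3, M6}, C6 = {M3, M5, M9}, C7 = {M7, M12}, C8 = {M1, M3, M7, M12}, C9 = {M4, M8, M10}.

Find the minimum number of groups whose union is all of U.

5

C3, C4, C5, C8, and C9 cover everything between them: the union {M1, M2, M3, M4, M5, M6, M7, M8, M9, M10, M11, M12} is all of U.
No 4 of the 9 groups cover everything (all 126 combinations miss at least one point), so 5 is optimal.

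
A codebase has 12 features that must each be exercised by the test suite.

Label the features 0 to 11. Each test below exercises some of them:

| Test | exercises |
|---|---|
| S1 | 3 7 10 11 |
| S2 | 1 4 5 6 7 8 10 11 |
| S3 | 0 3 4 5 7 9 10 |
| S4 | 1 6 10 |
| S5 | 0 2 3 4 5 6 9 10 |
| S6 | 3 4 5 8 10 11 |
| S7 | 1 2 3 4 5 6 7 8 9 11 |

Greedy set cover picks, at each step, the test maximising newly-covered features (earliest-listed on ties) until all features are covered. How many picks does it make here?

Greedy: pick S7 (covers 10 new) → pick S3 (covers 2 new). Total picks: 2.

2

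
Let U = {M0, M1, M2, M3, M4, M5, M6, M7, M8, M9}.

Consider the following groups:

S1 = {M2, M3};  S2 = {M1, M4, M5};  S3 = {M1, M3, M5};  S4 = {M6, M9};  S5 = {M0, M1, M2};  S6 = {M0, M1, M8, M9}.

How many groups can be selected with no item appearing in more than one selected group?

S1, S2, S4 are pairwise disjoint (S1={M2,M3}; S2={M1,M4,M5}; S4={M6,M9}).
Every remaining group overlaps one of these, and no 4 of the listed groups are pairwise disjoint, so 3 is the maximum.

3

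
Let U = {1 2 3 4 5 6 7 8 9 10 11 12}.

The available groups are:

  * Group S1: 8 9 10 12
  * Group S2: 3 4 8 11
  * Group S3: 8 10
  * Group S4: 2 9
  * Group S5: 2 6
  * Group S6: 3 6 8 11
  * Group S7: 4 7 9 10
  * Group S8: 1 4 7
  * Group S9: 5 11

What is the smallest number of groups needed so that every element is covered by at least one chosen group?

5

Take {S1, S5, S6, S8, S9}. Their union is {1, 2, 3, 4, 5, 6, 7, 8, 9, 10, 11, 12}, which is all 12 elements.
No 4 of the 9 groups cover everything (all 126 combinations miss at least one element), so 5 is optimal.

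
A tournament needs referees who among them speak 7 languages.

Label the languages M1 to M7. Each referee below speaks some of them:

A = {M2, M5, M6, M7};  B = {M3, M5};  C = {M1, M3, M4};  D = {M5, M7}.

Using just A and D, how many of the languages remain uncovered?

3

Union of A, D = {M2, M5, M6, M7}.
Not covered: M1, M3, M4 — 3 languages.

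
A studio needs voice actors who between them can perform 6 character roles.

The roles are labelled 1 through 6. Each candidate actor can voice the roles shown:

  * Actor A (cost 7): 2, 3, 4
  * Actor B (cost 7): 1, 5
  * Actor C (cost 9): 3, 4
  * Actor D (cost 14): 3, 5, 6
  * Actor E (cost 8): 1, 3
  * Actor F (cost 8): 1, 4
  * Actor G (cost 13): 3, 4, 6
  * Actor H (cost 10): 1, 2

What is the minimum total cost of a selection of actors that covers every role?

A, B, G together cover every role (A ∪ B ∪ G = {1, 2, 3, 4, 5, 6}); total cost 7 + 7 + 13 = 27.
No covering selection has total cost below 27.

27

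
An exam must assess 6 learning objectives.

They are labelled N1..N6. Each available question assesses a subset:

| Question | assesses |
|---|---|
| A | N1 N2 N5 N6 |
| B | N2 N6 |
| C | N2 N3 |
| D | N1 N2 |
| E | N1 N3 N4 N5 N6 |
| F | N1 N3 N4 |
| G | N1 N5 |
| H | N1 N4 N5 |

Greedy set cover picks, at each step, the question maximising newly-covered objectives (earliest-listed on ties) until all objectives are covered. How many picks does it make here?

Greedy: pick E (covers 5 new) → pick A (covers 1 new). Total picks: 2.

2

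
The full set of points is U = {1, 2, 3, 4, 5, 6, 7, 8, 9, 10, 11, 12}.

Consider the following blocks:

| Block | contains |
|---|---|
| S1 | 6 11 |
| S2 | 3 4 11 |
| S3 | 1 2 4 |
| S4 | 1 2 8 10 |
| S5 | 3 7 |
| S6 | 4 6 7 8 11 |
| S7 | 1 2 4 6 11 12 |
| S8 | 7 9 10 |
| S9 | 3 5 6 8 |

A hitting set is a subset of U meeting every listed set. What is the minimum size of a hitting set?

H = {1, 5, 7, 11} meets every block (each contains at least one member of H), and |H| = 4.
No choice of 3 points meets every block, so 4 is the minimum.

4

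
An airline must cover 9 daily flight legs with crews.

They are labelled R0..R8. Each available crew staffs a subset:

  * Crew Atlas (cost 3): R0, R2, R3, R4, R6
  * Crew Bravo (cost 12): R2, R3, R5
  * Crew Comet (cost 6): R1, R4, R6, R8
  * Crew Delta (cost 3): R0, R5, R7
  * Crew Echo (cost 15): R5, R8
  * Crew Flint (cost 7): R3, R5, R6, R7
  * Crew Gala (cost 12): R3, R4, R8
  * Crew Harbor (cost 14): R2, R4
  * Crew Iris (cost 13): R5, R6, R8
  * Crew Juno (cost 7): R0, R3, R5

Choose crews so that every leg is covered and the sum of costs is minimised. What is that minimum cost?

12

Atlas, Comet, Delta together cover every leg (Atlas ∪ Comet ∪ Delta = {R0, R1, R2, R3, R4, R5, R6, R7, R8}); total cost 3 + 6 + 3 = 12.
No covering selection has total cost below 12.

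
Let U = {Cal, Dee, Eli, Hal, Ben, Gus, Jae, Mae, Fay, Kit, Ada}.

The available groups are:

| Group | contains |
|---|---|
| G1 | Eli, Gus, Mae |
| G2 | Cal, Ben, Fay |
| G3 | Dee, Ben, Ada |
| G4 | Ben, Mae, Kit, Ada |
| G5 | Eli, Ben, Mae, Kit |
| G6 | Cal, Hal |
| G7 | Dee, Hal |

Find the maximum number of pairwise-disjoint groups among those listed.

G1, G3, G6 are pairwise disjoint (G1={Eli,Gus,Mae}; G3={Dee,Ben,Ada}; G6={Cal,Hal}).
Every remaining group overlaps one of these, and no 4 of the listed groups are pairwise disjoint, so 3 is the maximum.

3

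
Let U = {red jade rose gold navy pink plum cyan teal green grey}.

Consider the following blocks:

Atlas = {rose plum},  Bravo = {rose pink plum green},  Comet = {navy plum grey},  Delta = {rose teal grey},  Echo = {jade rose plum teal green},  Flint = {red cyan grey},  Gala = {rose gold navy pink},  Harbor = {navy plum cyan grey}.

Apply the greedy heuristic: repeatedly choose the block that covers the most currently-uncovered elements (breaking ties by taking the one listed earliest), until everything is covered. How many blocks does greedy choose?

Greedy: pick Echo (covers 5 new) → pick Flint (covers 3 new) → pick Gala (covers 3 new). Total picks: 3.

3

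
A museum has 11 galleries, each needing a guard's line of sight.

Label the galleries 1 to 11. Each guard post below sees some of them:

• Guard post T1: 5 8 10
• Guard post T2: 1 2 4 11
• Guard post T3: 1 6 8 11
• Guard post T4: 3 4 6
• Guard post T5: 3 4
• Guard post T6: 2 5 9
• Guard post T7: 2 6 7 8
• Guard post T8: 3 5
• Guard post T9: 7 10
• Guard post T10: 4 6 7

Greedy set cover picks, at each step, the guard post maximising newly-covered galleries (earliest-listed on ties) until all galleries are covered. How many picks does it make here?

Greedy: pick T2 (covers 4 new) → pick T1 (covers 3 new) → pick T4 (covers 2 new) → pick T6 (covers 1 new) → pick T7 (covers 1 new). Total picks: 5.
(The true minimum cover uses only 4 guard posts, so greedy is not optimal here.)

5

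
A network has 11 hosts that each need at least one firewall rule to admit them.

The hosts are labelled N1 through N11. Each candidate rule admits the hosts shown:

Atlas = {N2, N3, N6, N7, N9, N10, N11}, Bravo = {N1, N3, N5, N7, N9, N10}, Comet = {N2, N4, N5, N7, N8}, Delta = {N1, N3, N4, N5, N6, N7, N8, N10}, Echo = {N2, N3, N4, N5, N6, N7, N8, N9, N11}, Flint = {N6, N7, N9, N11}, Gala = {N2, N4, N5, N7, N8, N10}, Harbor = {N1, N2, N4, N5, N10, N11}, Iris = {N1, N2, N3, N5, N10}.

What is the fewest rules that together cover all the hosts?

Atlas and Delta together: Atlas ∪ Delta = {N1, N2, N3, N4, N5, N6, N7, N8, N9, N10, N11} — every host is covered.
No single rule has all 11 hosts (the largest, Echo, has 9), so 2 is optimal.

2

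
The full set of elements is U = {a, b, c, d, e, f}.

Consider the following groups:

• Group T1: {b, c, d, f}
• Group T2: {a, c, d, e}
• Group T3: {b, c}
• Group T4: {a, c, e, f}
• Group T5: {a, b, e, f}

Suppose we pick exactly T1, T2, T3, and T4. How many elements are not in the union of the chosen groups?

0

Union of T1, T2, T3, T4 = {a, b, c, d, e, f} — that's every element, so 0 are uncovered.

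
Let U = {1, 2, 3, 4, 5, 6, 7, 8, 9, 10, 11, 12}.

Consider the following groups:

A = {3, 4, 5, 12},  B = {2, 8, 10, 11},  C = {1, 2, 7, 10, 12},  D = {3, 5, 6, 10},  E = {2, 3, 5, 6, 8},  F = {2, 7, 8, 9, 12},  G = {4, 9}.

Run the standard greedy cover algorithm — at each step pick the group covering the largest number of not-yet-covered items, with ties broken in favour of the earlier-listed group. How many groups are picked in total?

Greedy: pick C (covers 5 new) → pick E (covers 4 new) → pick G (covers 2 new) → pick B (covers 1 new). Total picks: 4.

4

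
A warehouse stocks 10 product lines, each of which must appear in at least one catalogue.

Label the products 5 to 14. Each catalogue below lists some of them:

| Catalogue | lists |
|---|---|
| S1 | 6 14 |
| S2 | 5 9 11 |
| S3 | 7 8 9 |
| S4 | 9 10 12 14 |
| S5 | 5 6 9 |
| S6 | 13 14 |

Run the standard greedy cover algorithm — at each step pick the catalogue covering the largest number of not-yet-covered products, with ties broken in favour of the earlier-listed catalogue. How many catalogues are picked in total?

Greedy: pick S4 (covers 4 new) → pick S2 (covers 2 new) → pick S3 (covers 2 new) → pick S1 (covers 1 new) → pick S6 (covers 1 new). Total picks: 5.

5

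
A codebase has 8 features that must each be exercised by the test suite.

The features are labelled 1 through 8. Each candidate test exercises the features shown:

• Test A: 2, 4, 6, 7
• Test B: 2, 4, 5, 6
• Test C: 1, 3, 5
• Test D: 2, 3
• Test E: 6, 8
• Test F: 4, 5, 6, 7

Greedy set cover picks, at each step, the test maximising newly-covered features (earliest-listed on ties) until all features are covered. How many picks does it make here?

3

Greedy: pick A (covers 4 new) → pick C (covers 3 new) → pick E (covers 1 new). Total picks: 3.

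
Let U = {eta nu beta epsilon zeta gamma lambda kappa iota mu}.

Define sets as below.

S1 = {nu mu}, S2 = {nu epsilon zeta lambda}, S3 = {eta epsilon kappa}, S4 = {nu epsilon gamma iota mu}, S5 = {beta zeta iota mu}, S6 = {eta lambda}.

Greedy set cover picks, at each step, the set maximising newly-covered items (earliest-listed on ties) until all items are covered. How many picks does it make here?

Greedy: pick S4 (covers 5 new) → pick S2 (covers 2 new) → pick S3 (covers 2 new) → pick S5 (covers 1 new). Total picks: 4.

4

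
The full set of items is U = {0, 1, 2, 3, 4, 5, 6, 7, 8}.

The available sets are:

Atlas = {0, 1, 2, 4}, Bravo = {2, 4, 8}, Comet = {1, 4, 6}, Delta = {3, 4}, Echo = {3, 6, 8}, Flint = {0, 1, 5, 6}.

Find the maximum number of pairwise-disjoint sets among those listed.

Delta, Flint are pairwise disjoint (Delta={3,4}; Flint={0,1,5,6}).
Every remaining set overlaps one of these, and no 3 of the listed sets are pairwise disjoint, so 2 is the maximum.

2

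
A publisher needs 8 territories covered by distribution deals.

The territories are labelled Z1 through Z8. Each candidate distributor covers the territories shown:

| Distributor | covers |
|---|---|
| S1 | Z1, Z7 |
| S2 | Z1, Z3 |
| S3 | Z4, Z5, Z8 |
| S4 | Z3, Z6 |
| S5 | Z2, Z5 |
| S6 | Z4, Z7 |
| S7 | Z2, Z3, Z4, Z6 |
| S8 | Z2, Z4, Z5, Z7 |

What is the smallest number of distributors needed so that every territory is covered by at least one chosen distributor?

3

S1 and S3 and S7 together: S1 ∪ S3 ∪ S7 = {Z1, Z2, Z3, Z4, Z5, Z6, Z7, Z8} — every territory is covered.
Only S3 contains Z8, so S3 is forced; the remaining 5 territories need at least 2 more distributors (each remaining distributor adds at most 3) — so at least 3 distributors are needed, and 3 is optimal.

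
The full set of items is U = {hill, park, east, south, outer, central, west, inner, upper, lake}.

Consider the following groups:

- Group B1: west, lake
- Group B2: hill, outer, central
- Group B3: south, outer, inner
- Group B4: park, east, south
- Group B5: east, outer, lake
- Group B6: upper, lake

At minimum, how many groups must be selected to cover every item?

5

B1 and B2 and B3 and B4 and B6 together: B1 ∪ B2 ∪ B3 ∪ B4 ∪ B6 = {hill, park, east, south, outer, central, west, inner, upper, lake} — every item is covered.
Only B3 contains inner, so B3 is forced; the remaining 7 items need at least 4 more groups (each remaining group adds at most 2) — so at least 5 groups are needed, and 5 is optimal.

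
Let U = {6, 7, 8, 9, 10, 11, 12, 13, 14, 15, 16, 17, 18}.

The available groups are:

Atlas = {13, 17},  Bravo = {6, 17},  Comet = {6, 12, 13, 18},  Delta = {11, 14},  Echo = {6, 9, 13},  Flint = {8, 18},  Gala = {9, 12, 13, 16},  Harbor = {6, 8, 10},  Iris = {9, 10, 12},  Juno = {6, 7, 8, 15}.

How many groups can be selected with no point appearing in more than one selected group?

Atlas, Delta, Flint, Iris are pairwise disjoint (Atlas={13,17}; Delta={11,14}; Flint={8,18}; Iris={9,10,12}).
Every remaining group overlaps one of these, and no 5 of the listed groups are pairwise disjoint, so 4 is the maximum.

4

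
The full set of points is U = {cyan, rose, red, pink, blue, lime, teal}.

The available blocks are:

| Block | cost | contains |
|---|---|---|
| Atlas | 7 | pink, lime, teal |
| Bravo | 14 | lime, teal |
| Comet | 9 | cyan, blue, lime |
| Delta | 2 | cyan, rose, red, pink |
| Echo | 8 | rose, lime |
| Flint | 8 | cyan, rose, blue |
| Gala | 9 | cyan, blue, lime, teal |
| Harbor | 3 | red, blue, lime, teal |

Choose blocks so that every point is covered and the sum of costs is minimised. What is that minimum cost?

Delta, Harbor together cover every point (Delta ∪ Harbor = {cyan, rose, red, pink, blue, lime, teal}); total cost 2 + 3 = 5.
No covering selection has total cost below 5.

5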